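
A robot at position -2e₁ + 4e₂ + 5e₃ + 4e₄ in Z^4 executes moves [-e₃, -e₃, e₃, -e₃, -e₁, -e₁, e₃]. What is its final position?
(-4, 4, 4, 4)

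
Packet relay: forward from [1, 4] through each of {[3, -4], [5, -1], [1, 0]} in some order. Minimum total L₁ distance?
14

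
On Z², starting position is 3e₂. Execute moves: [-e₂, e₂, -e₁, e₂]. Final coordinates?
(-1, 4)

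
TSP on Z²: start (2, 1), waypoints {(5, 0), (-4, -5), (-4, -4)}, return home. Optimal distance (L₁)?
30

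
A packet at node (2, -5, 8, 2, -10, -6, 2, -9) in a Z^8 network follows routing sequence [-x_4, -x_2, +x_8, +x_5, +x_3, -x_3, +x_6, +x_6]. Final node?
(2, -6, 8, 1, -9, -4, 2, -8)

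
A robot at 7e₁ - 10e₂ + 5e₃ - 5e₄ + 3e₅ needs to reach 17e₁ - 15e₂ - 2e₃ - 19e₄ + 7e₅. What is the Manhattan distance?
40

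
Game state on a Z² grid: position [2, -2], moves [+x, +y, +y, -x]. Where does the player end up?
(2, 0)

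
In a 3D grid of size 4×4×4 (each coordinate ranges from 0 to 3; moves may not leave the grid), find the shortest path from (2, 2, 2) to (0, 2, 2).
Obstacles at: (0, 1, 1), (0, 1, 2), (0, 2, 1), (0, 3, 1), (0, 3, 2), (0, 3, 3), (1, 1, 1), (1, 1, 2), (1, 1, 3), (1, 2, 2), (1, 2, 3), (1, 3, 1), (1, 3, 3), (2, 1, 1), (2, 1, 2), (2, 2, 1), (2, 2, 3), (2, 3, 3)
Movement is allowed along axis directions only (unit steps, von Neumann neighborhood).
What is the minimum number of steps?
10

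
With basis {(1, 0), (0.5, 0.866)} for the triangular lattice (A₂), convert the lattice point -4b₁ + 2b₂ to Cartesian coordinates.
(-3, 1.732)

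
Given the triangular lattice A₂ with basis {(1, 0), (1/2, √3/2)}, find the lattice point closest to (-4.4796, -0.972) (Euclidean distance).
(-4.5, -0.866)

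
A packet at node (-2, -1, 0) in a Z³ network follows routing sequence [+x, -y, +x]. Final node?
(0, -2, 0)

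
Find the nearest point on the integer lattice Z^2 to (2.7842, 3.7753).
(3, 4)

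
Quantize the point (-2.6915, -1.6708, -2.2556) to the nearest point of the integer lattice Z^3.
(-3, -2, -2)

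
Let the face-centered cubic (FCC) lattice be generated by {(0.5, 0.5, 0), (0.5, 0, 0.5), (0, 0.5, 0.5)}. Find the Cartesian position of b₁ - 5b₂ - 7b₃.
(-2, -3, -6)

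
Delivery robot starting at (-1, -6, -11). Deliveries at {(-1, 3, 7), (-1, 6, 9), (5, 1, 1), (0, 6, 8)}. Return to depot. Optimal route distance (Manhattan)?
76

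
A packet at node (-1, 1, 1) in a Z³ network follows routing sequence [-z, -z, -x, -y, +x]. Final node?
(-1, 0, -1)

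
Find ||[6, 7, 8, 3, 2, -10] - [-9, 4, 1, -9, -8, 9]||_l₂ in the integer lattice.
29.7993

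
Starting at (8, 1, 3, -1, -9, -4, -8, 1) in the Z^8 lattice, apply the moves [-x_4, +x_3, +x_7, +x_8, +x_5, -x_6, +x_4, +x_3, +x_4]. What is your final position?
(8, 1, 5, 0, -8, -5, -7, 2)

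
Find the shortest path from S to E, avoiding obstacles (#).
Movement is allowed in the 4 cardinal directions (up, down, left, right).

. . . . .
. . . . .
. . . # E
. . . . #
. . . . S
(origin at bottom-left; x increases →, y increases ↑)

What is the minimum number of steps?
8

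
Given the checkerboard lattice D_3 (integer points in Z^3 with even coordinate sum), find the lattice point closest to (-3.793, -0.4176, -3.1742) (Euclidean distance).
(-4, -1, -3)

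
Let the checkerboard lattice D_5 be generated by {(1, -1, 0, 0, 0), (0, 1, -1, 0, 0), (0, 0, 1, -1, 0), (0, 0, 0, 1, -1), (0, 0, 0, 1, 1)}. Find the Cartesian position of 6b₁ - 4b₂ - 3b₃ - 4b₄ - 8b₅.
(6, -10, 1, -9, -4)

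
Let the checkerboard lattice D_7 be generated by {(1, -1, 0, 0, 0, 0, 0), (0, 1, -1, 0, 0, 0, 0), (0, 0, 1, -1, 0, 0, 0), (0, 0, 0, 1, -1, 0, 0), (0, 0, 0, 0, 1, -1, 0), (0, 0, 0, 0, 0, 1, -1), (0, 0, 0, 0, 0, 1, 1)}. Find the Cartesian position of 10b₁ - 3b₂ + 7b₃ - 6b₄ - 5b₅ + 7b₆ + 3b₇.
(10, -13, 10, -13, 1, 15, -4)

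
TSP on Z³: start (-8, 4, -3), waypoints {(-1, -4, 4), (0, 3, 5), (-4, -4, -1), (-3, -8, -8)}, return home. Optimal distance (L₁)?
68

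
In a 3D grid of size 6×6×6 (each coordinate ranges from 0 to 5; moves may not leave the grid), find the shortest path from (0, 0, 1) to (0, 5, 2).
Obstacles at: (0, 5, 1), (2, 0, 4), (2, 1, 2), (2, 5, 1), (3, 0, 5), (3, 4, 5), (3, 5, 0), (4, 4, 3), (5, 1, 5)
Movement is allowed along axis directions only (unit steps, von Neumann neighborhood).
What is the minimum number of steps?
6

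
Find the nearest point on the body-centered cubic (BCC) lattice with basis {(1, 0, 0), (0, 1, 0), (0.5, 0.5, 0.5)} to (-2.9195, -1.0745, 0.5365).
(-3, -1, 1)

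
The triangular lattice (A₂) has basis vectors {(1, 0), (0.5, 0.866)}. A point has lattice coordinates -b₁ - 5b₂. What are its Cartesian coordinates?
(-3.5, -4.33)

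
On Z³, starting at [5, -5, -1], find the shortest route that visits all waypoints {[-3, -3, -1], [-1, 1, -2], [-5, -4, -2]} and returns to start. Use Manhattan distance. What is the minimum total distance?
36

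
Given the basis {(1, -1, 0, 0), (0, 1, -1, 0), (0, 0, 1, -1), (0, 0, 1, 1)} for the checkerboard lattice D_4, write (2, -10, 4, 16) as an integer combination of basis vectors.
2b₁ - 8b₂ - 10b₃ + 6b₄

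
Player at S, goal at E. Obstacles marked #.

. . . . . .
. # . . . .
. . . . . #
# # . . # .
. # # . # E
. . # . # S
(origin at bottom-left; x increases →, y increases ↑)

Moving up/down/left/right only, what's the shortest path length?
1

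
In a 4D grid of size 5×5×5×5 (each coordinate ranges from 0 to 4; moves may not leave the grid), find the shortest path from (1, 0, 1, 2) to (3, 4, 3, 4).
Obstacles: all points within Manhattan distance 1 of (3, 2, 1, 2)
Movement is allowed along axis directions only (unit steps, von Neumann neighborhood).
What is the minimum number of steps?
10
(one shortest path: (1, 0, 1, 2) → (2, 0, 1, 2) → (3, 0, 1, 2) → (3, 0, 2, 2) → (3, 1, 2, 2) → (3, 1, 3, 2) → (3, 2, 3, 2) → (3, 3, 3, 2) → (3, 4, 3, 2) → (3, 4, 3, 3) → (3, 4, 3, 4))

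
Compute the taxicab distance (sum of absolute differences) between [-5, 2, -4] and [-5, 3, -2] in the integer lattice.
3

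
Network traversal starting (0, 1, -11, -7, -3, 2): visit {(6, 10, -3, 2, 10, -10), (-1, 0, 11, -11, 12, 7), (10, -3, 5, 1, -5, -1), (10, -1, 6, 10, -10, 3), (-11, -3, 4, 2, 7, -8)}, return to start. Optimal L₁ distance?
268
(one optimal route: (0, 1, -11, -7, -3, 2) → (-1, 0, 11, -11, 12, 7) → (-11, -3, 4, 2, 7, -8) → (6, 10, -3, 2, 10, -10) → (10, -3, 5, 1, -5, -1) → (10, -1, 6, 10, -10, 3) → (0, 1, -11, -7, -3, 2))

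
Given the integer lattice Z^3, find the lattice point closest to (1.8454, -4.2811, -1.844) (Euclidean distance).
(2, -4, -2)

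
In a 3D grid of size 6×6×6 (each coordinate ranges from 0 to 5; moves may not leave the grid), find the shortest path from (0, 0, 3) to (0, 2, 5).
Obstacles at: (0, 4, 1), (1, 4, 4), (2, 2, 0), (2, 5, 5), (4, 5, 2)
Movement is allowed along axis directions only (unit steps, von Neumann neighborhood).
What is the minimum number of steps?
4
(one shortest path: (0, 0, 3) → (0, 1, 3) → (0, 2, 3) → (0, 2, 4) → (0, 2, 5))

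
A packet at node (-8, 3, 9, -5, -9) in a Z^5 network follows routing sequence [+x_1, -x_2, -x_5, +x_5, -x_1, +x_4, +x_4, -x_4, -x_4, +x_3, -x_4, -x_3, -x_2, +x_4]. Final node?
(-8, 1, 9, -5, -9)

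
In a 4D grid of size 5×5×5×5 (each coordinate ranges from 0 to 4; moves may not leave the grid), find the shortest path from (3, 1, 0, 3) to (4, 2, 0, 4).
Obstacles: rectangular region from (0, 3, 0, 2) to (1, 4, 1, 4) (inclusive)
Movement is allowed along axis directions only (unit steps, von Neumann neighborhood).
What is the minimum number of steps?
3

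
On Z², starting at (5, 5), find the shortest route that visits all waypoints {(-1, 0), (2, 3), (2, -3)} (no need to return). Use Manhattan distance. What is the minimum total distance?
17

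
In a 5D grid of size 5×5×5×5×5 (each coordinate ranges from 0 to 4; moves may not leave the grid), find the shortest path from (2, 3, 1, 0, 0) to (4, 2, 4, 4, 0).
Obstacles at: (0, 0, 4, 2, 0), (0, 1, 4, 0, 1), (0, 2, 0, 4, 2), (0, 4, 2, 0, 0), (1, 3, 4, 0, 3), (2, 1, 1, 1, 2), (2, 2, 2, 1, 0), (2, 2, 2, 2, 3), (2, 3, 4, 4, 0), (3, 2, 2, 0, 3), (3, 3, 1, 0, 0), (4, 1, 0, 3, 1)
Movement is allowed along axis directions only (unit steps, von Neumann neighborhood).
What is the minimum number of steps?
10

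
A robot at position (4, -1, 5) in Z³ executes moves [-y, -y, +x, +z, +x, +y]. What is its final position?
(6, -2, 6)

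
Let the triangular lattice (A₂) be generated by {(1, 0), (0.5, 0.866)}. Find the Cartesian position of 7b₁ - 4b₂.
(5, -3.464)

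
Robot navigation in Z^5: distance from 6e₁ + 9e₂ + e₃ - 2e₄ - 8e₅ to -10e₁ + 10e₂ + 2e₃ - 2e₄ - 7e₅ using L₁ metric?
19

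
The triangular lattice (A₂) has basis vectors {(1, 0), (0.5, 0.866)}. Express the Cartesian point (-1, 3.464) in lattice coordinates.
-3b₁ + 4b₂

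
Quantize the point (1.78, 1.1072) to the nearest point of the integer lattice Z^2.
(2, 1)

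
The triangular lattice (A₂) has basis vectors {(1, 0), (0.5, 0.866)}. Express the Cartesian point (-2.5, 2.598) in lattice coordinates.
-4b₁ + 3b₂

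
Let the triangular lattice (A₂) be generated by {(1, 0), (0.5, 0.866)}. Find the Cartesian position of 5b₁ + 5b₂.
(7.5, 4.33)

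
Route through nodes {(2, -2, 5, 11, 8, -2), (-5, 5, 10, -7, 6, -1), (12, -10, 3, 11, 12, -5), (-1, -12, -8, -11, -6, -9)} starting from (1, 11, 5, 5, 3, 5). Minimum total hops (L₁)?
175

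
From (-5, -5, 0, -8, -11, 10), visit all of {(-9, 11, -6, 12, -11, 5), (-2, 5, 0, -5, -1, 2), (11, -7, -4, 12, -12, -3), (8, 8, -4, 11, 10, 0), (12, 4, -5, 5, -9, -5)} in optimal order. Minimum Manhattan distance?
193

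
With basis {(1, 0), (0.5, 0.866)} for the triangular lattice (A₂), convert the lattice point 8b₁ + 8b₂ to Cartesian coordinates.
(12, 6.928)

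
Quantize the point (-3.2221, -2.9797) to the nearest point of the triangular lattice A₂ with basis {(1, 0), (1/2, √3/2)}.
(-3.5, -2.598)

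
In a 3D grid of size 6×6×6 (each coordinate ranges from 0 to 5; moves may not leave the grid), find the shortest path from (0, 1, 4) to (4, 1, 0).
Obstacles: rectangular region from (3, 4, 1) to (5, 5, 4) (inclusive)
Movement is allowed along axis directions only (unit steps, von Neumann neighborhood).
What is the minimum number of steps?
8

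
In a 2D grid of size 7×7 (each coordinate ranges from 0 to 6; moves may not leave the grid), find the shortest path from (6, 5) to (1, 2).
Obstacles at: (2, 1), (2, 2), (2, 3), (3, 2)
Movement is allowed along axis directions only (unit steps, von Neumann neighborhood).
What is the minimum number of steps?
8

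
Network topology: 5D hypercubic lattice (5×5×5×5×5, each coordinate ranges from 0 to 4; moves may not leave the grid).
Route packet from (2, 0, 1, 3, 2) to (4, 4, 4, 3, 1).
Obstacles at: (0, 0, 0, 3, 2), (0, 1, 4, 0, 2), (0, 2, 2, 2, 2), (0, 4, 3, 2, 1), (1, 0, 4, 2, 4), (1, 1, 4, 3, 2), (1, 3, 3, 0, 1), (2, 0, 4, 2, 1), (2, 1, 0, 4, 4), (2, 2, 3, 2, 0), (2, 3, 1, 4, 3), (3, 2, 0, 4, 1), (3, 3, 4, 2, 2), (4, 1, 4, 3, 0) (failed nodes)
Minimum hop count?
10
(one shortest path: (2, 0, 1, 3, 2) → (3, 0, 1, 3, 2) → (4, 0, 1, 3, 2) → (4, 1, 1, 3, 2) → (4, 2, 1, 3, 2) → (4, 3, 1, 3, 2) → (4, 4, 1, 3, 2) → (4, 4, 2, 3, 2) → (4, 4, 3, 3, 2) → (4, 4, 4, 3, 2) → (4, 4, 4, 3, 1))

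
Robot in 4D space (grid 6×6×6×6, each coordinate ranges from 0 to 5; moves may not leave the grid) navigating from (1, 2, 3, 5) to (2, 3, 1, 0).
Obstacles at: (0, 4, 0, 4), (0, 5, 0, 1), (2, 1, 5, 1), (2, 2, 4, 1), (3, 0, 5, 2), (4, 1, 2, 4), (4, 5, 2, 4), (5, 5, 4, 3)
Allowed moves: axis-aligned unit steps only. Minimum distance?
9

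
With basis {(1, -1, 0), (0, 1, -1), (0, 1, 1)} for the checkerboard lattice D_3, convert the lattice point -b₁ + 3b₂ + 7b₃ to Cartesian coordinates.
(-1, 11, 4)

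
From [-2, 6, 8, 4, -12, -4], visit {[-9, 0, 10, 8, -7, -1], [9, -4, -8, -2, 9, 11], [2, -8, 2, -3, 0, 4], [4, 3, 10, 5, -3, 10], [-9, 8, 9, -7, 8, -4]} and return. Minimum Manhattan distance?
244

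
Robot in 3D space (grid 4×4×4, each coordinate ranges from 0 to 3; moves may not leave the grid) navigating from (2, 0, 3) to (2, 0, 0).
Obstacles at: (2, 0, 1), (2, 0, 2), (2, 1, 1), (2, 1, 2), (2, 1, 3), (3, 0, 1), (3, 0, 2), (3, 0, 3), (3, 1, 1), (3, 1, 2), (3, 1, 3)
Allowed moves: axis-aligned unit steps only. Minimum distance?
5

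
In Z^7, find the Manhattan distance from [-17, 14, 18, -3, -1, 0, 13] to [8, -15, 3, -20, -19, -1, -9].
127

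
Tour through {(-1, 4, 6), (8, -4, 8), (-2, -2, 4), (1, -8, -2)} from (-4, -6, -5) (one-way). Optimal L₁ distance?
53
(one optimal route: (-4, -6, -5) → (1, -8, -2) → (-2, -2, 4) → (-1, 4, 6) → (8, -4, 8))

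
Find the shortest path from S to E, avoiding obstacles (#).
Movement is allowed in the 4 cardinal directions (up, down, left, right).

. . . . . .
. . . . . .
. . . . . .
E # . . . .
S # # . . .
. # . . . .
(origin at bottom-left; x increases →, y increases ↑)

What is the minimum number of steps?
1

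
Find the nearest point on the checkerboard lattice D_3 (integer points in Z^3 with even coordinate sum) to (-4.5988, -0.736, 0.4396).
(-5, -1, 0)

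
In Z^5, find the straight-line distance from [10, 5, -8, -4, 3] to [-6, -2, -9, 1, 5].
18.303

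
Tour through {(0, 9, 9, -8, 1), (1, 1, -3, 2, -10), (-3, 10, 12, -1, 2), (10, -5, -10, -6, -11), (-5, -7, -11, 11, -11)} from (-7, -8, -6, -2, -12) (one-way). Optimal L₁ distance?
145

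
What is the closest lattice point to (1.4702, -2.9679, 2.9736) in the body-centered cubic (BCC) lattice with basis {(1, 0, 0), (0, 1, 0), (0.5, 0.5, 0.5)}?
(1, -3, 3)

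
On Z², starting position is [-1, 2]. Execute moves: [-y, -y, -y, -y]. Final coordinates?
(-1, -2)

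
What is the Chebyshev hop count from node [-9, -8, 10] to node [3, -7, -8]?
18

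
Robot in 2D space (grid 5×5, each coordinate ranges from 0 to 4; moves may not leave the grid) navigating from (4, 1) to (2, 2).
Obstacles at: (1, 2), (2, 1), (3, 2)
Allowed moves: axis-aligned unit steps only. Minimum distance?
5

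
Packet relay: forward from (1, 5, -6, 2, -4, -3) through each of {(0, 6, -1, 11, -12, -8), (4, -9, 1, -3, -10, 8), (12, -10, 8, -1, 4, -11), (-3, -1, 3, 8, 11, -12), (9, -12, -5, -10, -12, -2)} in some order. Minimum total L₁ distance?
203
(one optimal route: (1, 5, -6, 2, -4, -3) → (0, 6, -1, 11, -12, -8) → (-3, -1, 3, 8, 11, -12) → (12, -10, 8, -1, 4, -11) → (4, -9, 1, -3, -10, 8) → (9, -12, -5, -10, -12, -2))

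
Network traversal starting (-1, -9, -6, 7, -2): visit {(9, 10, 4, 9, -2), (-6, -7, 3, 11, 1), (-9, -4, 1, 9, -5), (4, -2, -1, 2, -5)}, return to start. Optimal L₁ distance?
134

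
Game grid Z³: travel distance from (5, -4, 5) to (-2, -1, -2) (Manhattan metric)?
17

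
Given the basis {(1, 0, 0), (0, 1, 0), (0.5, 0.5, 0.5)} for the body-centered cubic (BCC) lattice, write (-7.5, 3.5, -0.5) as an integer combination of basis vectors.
-7b₁ + 4b₂ - b₃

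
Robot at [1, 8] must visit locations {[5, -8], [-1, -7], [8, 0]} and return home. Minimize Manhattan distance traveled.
50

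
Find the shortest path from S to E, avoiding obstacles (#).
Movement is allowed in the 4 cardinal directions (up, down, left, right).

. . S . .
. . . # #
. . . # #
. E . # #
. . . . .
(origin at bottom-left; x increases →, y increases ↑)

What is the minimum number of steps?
4
(one shortest path: (2, 4) → (1, 4) → (1, 3) → (1, 2) → (1, 1))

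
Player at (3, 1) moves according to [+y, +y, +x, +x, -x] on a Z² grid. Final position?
(4, 3)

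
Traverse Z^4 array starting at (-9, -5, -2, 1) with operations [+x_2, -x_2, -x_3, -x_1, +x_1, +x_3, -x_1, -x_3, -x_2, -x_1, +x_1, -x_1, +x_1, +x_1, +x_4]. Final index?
(-9, -6, -3, 2)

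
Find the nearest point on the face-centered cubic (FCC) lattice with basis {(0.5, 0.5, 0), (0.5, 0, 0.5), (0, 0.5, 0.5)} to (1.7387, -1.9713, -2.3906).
(1.5, -2, -2.5)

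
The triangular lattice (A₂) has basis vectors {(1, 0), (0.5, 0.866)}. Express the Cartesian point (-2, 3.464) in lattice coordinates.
-4b₁ + 4b₂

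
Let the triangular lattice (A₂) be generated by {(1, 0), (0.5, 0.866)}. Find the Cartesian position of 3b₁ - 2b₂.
(2, -1.732)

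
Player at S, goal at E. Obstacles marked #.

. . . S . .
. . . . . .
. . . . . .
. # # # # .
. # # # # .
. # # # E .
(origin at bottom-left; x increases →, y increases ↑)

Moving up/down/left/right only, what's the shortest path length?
8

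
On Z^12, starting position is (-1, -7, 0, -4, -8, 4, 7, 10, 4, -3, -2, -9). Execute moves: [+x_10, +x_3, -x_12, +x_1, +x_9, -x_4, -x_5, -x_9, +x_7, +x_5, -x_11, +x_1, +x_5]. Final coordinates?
(1, -7, 1, -5, -7, 4, 8, 10, 4, -2, -3, -10)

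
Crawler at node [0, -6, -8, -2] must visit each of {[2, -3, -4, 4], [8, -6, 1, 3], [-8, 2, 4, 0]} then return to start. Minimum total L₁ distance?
90
(one optimal route: (0, -6, -8, -2) → (2, -3, -4, 4) → (8, -6, 1, 3) → (-8, 2, 4, 0) → (0, -6, -8, -2))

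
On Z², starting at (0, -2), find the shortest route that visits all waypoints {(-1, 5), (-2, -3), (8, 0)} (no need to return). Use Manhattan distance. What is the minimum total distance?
26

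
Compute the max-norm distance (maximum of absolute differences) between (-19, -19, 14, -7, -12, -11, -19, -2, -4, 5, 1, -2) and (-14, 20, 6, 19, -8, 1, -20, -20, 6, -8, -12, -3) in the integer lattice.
39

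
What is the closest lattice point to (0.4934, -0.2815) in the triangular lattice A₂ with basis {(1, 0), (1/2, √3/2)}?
(0, 0)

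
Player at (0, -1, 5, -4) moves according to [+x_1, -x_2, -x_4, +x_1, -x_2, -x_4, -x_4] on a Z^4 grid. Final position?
(2, -3, 5, -7)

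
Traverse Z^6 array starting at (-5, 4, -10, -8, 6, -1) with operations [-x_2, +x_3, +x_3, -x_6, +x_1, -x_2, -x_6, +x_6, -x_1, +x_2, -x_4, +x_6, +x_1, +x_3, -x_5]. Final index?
(-4, 3, -7, -9, 5, -1)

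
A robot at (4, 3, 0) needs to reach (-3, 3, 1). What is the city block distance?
8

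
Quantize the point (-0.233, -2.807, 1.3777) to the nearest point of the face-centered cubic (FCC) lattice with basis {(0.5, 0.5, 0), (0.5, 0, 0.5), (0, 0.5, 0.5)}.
(-0.5, -3, 1.5)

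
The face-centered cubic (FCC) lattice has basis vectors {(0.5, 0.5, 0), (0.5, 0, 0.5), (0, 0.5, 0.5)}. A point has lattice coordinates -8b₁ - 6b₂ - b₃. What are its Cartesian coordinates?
(-7, -4.5, -3.5)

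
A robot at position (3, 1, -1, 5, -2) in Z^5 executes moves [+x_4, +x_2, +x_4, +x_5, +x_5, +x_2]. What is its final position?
(3, 3, -1, 7, 0)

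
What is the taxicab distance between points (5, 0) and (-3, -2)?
10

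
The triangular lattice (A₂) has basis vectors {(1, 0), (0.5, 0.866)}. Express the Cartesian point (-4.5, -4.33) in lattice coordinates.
-2b₁ - 5b₂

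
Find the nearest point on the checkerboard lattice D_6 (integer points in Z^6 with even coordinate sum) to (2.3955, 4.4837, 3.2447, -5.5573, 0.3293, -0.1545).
(2, 5, 3, -6, 0, 0)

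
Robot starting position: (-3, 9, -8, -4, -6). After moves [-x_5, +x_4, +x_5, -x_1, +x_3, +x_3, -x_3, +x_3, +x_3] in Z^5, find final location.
(-4, 9, -5, -3, -6)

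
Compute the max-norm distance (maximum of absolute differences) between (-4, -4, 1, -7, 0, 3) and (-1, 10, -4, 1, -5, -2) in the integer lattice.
14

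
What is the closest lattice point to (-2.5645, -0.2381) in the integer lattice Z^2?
(-3, 0)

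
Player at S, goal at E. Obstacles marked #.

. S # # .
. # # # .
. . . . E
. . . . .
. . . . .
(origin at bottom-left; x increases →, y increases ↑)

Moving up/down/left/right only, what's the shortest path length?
7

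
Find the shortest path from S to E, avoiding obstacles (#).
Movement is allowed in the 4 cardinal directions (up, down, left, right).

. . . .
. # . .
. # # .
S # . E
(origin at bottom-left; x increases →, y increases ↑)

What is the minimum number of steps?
9
(one shortest path: (0, 0) → (0, 1) → (0, 2) → (0, 3) → (1, 3) → (2, 3) → (3, 3) → (3, 2) → (3, 1) → (3, 0))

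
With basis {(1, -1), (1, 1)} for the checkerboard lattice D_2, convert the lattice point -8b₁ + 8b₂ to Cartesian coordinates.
(0, 16)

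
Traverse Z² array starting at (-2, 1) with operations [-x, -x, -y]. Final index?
(-4, 0)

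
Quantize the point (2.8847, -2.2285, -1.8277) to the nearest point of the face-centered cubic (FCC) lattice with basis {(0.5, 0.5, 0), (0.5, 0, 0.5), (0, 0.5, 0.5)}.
(3, -2, -2)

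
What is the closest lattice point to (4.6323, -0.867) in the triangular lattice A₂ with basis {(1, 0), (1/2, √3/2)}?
(4.5, -0.866)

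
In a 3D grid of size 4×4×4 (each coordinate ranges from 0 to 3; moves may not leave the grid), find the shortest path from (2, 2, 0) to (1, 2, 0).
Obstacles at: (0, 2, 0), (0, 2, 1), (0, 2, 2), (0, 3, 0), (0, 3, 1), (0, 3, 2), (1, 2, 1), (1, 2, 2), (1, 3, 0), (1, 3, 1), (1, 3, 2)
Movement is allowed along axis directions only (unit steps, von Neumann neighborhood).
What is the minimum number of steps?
1
(one shortest path: (2, 2, 0) → (1, 2, 0))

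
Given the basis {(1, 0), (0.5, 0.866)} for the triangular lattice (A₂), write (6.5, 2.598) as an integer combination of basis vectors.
5b₁ + 3b₂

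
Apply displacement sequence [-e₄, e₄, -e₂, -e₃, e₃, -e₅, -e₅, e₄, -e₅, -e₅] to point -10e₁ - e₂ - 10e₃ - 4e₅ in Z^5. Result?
(-10, -2, -10, 1, -8)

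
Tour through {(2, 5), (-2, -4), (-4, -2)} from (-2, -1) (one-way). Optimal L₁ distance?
20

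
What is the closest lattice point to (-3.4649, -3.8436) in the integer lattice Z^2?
(-3, -4)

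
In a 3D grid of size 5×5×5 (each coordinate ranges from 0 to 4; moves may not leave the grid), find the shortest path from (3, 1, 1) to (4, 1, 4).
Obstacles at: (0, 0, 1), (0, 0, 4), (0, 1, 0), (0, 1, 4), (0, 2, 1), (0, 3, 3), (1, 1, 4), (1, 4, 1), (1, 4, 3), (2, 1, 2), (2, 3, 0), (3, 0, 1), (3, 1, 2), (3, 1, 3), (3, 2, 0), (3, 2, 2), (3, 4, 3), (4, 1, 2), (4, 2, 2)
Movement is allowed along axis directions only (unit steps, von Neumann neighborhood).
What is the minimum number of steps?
6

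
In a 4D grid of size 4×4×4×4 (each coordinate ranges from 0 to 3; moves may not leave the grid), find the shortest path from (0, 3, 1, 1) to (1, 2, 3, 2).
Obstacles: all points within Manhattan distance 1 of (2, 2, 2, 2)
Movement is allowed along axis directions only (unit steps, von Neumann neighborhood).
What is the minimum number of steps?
5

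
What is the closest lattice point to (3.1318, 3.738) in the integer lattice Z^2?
(3, 4)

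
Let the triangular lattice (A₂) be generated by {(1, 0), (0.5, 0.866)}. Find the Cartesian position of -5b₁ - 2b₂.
(-6, -1.732)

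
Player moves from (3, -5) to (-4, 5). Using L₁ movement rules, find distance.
17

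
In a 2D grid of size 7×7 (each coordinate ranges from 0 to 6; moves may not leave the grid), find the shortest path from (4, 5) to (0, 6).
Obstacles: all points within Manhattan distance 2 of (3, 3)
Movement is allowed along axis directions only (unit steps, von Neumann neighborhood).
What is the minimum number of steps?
5
(one shortest path: (4, 5) → (4, 6) → (3, 6) → (2, 6) → (1, 6) → (0, 6))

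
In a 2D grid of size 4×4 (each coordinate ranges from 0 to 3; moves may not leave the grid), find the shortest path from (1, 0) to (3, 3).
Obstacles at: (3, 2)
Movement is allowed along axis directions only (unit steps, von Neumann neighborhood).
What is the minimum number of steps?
5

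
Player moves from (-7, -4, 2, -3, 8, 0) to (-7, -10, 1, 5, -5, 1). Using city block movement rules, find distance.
29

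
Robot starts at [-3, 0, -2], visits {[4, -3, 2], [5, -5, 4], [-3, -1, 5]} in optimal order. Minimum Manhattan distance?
25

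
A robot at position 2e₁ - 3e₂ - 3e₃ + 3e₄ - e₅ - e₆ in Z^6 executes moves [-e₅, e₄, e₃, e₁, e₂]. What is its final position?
(3, -2, -2, 4, -2, -1)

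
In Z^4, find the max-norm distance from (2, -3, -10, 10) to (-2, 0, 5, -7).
17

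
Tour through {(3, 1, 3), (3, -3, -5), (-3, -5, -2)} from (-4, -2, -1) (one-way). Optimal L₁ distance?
28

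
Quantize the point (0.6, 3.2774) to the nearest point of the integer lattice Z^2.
(1, 3)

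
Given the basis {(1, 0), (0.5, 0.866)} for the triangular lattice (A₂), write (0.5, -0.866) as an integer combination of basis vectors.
b₁ - b₂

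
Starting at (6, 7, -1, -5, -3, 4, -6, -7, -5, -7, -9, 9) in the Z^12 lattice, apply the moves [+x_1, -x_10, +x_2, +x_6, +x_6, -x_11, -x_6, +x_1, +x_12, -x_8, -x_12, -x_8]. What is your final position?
(8, 8, -1, -5, -3, 5, -6, -9, -5, -8, -10, 9)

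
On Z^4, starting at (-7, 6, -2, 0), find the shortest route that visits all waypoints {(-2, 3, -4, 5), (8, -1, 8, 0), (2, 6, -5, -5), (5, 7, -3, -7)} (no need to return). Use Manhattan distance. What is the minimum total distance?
70
(one optimal route: (-7, 6, -2, 0) → (-2, 3, -4, 5) → (2, 6, -5, -5) → (5, 7, -3, -7) → (8, -1, 8, 0))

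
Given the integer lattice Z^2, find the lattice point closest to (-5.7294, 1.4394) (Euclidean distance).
(-6, 1)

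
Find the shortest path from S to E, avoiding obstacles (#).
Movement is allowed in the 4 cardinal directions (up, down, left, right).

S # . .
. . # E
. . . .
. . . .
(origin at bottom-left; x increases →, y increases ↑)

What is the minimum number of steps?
6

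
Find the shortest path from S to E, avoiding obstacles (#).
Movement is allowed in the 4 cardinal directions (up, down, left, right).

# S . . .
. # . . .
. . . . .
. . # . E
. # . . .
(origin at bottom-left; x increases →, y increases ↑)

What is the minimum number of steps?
6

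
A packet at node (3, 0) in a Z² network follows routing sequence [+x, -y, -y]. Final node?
(4, -2)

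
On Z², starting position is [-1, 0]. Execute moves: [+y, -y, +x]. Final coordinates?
(0, 0)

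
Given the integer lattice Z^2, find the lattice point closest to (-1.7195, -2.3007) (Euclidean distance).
(-2, -2)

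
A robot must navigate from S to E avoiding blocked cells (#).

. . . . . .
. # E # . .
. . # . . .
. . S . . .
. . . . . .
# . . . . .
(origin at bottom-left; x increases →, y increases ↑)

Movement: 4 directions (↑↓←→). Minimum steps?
8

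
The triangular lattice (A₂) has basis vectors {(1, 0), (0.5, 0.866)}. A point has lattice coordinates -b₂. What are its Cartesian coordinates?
(-0.5, -0.866)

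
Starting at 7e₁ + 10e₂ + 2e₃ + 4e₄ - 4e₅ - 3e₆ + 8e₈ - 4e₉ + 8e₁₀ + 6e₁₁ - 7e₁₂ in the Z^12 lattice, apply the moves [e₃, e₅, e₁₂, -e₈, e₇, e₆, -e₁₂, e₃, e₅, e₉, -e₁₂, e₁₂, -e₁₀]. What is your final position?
(7, 10, 4, 4, -2, -2, 1, 7, -3, 7, 6, -7)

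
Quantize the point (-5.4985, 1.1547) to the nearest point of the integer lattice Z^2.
(-5, 1)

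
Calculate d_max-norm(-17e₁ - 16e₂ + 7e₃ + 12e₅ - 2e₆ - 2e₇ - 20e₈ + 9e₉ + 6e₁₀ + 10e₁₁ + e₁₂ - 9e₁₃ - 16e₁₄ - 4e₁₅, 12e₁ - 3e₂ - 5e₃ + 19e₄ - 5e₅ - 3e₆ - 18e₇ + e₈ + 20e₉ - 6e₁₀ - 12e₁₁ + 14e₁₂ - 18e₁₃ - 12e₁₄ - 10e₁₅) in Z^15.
29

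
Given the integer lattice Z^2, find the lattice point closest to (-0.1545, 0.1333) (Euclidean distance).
(0, 0)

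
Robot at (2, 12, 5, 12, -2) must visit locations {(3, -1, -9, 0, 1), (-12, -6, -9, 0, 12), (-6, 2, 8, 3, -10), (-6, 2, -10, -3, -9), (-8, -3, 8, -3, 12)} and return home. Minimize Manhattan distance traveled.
204
(one optimal route: (2, 12, 5, 12, -2) → (-6, 2, 8, 3, -10) → (-6, 2, -10, -3, -9) → (3, -1, -9, 0, 1) → (-12, -6, -9, 0, 12) → (-8, -3, 8, -3, 12) → (2, 12, 5, 12, -2))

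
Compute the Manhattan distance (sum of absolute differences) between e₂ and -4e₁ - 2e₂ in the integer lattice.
7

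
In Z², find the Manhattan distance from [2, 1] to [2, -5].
6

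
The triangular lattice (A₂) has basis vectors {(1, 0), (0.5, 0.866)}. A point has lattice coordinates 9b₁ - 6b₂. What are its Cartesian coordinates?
(6, -5.196)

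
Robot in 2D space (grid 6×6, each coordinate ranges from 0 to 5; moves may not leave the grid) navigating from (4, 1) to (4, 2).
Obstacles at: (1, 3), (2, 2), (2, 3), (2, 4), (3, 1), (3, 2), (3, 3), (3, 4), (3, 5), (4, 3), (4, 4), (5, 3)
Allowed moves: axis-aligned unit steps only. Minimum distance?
1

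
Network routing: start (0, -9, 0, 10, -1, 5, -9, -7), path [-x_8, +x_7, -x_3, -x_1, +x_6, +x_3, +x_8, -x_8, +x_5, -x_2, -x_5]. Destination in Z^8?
(-1, -10, 0, 10, -1, 6, -8, -8)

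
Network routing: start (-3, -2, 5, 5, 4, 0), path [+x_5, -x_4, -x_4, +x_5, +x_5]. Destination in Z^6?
(-3, -2, 5, 3, 7, 0)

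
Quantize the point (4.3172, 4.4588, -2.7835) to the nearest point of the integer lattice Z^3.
(4, 4, -3)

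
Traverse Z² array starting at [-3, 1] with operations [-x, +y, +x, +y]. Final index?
(-3, 3)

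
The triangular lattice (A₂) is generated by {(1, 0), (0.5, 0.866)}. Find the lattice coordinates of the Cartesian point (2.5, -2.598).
4b₁ - 3b₂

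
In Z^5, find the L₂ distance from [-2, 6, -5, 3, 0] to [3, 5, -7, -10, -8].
16.2173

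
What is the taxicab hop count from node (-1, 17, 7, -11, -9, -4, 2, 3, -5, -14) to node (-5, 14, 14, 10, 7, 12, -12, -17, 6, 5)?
131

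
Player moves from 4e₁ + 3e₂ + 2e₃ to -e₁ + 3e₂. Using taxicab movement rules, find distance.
7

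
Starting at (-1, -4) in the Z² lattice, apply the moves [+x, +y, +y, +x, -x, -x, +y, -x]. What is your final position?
(-2, -1)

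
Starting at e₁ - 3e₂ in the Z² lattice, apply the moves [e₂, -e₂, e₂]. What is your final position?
(1, -2)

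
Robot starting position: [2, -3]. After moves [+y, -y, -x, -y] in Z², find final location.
(1, -4)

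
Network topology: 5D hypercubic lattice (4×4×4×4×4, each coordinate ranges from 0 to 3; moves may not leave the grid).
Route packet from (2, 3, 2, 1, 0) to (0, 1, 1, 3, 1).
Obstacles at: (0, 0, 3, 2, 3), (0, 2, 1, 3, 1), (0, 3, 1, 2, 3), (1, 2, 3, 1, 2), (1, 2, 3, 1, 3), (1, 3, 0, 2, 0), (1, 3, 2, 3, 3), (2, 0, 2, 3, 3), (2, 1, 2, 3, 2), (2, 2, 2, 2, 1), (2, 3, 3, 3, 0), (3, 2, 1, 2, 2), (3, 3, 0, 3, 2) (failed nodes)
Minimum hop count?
8
(one shortest path: (2, 3, 2, 1, 0) → (1, 3, 2, 1, 0) → (0, 3, 2, 1, 0) → (0, 2, 2, 1, 0) → (0, 1, 2, 1, 0) → (0, 1, 1, 1, 0) → (0, 1, 1, 2, 0) → (0, 1, 1, 3, 0) → (0, 1, 1, 3, 1))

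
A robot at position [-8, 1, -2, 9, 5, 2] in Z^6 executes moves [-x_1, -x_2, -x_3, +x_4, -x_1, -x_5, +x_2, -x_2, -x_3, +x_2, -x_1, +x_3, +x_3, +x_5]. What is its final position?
(-11, 1, -2, 10, 5, 2)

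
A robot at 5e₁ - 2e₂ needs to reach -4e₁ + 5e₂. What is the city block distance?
16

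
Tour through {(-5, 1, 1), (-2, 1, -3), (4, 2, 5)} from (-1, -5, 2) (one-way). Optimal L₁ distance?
33
(one optimal route: (-1, -5, 2) → (-5, 1, 1) → (-2, 1, -3) → (4, 2, 5))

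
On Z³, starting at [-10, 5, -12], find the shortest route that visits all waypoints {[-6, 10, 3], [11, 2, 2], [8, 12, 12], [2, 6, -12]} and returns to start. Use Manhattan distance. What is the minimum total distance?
112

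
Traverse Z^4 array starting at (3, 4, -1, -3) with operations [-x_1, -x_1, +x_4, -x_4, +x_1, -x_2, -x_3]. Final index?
(2, 3, -2, -3)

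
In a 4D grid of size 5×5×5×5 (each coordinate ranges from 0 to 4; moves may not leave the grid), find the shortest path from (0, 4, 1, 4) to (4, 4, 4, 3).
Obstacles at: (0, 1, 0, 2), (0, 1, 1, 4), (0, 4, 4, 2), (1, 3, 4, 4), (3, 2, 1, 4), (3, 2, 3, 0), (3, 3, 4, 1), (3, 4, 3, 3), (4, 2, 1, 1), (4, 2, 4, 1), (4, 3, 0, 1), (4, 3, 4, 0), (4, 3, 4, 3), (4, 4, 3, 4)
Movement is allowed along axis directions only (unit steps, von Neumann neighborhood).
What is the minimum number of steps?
8
(one shortest path: (0, 4, 1, 4) → (1, 4, 1, 4) → (2, 4, 1, 4) → (3, 4, 1, 4) → (4, 4, 1, 4) → (4, 4, 2, 4) → (4, 4, 2, 3) → (4, 4, 3, 3) → (4, 4, 4, 3))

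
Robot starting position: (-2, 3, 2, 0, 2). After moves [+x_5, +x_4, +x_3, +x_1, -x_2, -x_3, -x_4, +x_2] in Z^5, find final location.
(-1, 3, 2, 0, 3)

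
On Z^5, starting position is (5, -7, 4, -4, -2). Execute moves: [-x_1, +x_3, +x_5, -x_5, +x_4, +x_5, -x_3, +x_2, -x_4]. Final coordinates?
(4, -6, 4, -4, -1)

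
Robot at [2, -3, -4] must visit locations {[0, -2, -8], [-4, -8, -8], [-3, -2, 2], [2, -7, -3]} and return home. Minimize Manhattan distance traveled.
52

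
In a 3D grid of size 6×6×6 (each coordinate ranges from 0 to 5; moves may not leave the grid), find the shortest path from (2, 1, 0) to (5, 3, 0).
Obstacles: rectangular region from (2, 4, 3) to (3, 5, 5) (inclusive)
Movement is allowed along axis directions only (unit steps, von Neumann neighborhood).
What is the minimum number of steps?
5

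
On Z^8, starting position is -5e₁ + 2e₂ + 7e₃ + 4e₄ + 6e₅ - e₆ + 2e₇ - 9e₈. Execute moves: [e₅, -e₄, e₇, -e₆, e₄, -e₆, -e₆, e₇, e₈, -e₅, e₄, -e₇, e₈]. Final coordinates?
(-5, 2, 7, 5, 6, -4, 3, -7)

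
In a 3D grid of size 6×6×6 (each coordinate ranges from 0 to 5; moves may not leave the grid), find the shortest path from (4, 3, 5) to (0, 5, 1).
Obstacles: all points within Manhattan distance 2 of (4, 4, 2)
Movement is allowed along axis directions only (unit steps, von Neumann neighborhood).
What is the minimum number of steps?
10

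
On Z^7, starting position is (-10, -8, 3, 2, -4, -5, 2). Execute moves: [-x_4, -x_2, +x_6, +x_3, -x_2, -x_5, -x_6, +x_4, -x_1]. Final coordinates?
(-11, -10, 4, 2, -5, -5, 2)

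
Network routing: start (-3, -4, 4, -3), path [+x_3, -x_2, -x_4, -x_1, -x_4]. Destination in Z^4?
(-4, -5, 5, -5)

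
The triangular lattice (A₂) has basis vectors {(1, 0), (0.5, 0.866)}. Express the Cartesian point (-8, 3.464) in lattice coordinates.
-10b₁ + 4b₂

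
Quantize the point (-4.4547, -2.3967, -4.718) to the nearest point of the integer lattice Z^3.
(-4, -2, -5)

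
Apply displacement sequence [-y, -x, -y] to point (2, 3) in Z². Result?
(1, 1)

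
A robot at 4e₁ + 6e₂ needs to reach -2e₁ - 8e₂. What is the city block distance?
20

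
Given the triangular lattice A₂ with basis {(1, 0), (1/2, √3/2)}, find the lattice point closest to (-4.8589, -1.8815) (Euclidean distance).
(-5, -1.732)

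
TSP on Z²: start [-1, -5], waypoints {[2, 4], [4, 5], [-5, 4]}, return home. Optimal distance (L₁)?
38
(one optimal route: (-1, -5) → (2, 4) → (4, 5) → (-5, 4) → (-1, -5))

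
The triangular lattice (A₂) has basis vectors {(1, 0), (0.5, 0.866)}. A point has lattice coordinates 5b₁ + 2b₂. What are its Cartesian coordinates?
(6, 1.732)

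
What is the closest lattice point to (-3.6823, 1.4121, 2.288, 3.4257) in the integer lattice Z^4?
(-4, 1, 2, 3)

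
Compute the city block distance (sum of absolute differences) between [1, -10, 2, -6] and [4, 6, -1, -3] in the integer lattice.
25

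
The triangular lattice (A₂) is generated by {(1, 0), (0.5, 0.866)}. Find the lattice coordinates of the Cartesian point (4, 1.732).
3b₁ + 2b₂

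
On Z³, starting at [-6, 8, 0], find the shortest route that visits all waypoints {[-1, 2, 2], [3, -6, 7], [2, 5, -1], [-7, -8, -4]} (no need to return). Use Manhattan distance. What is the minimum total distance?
61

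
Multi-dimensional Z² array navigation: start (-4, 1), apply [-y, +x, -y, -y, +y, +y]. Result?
(-3, 0)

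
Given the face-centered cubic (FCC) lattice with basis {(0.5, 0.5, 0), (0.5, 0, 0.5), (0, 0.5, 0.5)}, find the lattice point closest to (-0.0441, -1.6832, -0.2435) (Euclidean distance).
(0, -1.5, -0.5)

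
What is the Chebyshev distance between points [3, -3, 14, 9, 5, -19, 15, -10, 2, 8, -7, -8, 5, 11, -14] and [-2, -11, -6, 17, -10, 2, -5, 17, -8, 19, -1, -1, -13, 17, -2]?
27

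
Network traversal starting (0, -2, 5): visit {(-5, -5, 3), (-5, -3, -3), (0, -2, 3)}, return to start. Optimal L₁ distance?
32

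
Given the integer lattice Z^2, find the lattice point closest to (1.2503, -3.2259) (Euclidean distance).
(1, -3)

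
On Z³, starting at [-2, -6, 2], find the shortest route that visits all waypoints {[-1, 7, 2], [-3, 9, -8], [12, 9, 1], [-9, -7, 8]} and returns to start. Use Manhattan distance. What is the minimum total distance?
106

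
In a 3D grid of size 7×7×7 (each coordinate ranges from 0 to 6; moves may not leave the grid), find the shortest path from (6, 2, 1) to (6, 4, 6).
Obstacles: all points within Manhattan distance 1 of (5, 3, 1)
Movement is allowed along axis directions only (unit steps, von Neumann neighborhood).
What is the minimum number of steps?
7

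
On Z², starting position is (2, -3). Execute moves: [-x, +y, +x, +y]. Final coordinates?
(2, -1)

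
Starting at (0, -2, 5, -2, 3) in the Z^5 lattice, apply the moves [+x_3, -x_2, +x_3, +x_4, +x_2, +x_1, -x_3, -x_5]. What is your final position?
(1, -2, 6, -1, 2)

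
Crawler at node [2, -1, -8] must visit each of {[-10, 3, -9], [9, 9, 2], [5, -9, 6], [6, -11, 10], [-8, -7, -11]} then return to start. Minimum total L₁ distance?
128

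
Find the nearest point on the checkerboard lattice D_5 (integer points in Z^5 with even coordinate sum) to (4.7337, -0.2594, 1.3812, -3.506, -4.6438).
(5, 0, 1, -3, -5)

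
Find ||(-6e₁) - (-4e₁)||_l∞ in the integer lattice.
2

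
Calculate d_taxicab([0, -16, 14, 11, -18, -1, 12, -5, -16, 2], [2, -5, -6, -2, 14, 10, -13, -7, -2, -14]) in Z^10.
146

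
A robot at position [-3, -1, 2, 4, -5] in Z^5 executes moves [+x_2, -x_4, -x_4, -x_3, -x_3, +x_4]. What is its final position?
(-3, 0, 0, 3, -5)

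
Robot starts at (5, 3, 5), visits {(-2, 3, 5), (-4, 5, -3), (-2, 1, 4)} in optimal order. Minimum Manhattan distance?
23
(one optimal route: (5, 3, 5) → (-2, 3, 5) → (-2, 1, 4) → (-4, 5, -3))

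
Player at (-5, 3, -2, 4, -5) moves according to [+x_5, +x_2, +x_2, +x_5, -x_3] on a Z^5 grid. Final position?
(-5, 5, -3, 4, -3)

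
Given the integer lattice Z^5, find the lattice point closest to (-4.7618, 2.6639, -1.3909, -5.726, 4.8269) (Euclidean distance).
(-5, 3, -1, -6, 5)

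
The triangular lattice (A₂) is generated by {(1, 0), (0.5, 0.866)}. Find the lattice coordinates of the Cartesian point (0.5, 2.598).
-b₁ + 3b₂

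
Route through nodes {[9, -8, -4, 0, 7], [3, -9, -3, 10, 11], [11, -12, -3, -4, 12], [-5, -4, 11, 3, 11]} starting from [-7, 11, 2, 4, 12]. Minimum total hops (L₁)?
100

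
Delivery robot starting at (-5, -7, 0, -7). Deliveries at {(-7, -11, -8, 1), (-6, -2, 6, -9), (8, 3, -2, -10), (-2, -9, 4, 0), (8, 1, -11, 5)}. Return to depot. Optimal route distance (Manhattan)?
138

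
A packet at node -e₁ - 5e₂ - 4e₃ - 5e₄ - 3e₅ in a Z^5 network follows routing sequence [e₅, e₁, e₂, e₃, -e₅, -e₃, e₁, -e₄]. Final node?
(1, -4, -4, -6, -3)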